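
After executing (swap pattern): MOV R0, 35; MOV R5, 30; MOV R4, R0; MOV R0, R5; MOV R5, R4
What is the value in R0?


Register state trace (swap pattern):
  MOV R0, 35  → R0 = 35
  MOV R5, 30  → R5 = 30
  MOV R4, R0  → R4 = 35  (save R0)
  MOV R0, R5  → R0 = 30  (R0 gets R5's value)
  MOV R5, R4  → R5 = 35  (R5 gets saved value)
Final: R0 = 30

30


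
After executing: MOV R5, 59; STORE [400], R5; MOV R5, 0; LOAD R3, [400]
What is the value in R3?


Register and memory trace:
  MOV R5, 59  → R5 = 59
  STORE [400], R5  → mem[400] = 59
  MOV R5, 0  → R5 = 0
  LOAD R3, [400]  → R3 = mem[400] = 59
Final: R3 = 59

59


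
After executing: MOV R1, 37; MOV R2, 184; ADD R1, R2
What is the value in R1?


Register state trace:
  MOV R1, 37  → R1 = 37
  MOV R2, 184  → R2 = 184
  ADD R1, R2  → R1 = 37 + 184 = 221
Final: R1 = 221

221


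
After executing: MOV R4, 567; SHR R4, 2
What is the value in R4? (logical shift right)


Register state trace:
  MOV R4, 567  → R4 = 567
  SHR R4, 2  → R4 = 567 >> 2 = 567 // 2^2 = 141
Final: R4 = 141

141


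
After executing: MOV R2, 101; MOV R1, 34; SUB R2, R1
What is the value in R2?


Register state trace:
  MOV R2, 101  → R2 = 101
  MOV R1, 34  → R1 = 34
  SUB R2, R1  → R2 = 101 - 34 = 67
Final: R2 = 67

67


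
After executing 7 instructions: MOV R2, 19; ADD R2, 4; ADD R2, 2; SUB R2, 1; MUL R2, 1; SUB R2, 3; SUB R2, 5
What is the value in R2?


Register state trace:
  MOV R2, 19  → R2 = 19
  ADD R2, 4  → R2 = 19 + 4 = 23
  ADD R2, 2  → R2 = 23 + 2 = 25
  SUB R2, 1  → R2 = 25 - 1 = 24
  MUL R2, 1  → R2 = 24 * 1 = 24
  SUB R2, 3  → R2 = 24 - 3 = 21
  SUB R2, 5  → R2 = 21 - 5 = 16
Final: R2 = 16

16


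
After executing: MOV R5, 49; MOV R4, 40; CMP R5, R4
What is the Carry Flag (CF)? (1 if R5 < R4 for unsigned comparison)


Register state trace:
  MOV R5, 49  → R5 = 49
  MOV R4, 40  → R4 = 40
  CMP R5, R4  → unsigned 49 - 40: no borrow
  49 >= 40, so CF = 0
CF = 0

0


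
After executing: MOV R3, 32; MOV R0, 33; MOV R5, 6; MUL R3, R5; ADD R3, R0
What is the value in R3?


Register state trace:
  MOV R3, 32  → R3 = 32
  MOV R0, 33  → R0 = 33
  MOV R5, 6  → R5 = 6
  MUL R3, R5  → R3 = 32 * 6 = 192
  ADD R3, R0  → R3 = 192 + 33 = 225
Final: R3 = 225

225


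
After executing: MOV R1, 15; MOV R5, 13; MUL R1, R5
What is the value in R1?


Register state trace:
  MOV R1, 15  → R1 = 15
  MOV R5, 13  → R5 = 13
  MUL R1, R5  → R1 = 15 * 13 = 195
Final: R1 = 195

195


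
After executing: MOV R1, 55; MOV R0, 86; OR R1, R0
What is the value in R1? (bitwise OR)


Register state trace:
  MOV R1, 55  → R1 = 55 (0b00110111)
  MOV R0, 86  → R0 = 86 (0b01010110)
  OR R1, R0   → R1 = 55 OR 86 = 119 (0b01110111)
Final: R1 = 119

119


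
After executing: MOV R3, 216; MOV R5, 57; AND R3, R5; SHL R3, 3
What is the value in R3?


Register state trace:
  MOV R3, 216  → R3 = 216 (0b11011000)
  MOV R5, 57  → R5 = 57 (0b00111001)
  AND R3, R5  → R3 = 216 AND 57 = 24 (0b00011000)
  SHL R3, 3  → R3 = 24 << 3 = 192
Final: R3 = 192

192


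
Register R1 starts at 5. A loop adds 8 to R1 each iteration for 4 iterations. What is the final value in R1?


Starting value: R1 = 5
  Iter 1: R1 = 5 + 8 = 13
  Iter 2: R1 = 13 + 8 = 21
  Iter 3: R1 = 21 + 8 = 29
  Iter 4: R1 = 29 + 8 = 37
Final: R1 = 37

37


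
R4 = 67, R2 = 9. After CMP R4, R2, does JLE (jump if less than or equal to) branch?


Trace:
  R4 = 67, R2 = 9
  CMP R4, R2  → compares 67 vs 9
  JLE checks: is 67 less than or equal to 9?
  67 > 9, so condition is false
Branch taken: No

No


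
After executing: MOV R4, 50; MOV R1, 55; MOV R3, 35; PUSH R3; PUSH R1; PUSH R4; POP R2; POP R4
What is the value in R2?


Stack trace (top is rightmost):
  MOV R4, 50  → R4 = 50
  MOV R1, 55  → R1 = 55
  MOV R3, 35  → R3 = 35
  PUSH R3  → stack: [35]
  PUSH R1  → stack: [35, 55]
  PUSH R4  → stack: [35, 55, 50]
  POP R2  → R2 = 50, stack: [35, 55]
  POP R4  → R4 = 55, stack: [35]
Final: R2 = 50

50


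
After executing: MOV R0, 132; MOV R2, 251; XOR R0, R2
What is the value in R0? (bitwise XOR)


Register state trace:
  MOV R0, 132  → R0 = 132 (0b10000100)
  MOV R2, 251  → R2 = 251 (0b11111011)
  XOR R0, R2  → R0 = 132 XOR 251 = 127 (0b01111111)
Final: R0 = 127

127


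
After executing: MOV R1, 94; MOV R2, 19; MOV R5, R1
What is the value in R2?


Register state trace:
  MOV R1, 94  → R1 = 94
  MOV R2, 19  → R2 = 19
  MOV R5, R1  → R5 = 94
Final: R2 = 19

19


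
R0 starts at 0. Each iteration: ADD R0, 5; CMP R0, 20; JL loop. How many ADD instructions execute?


Loop trace (R0 starts at 0, target 20, step 5):
  ADD #1: R0 = 0 + 5 = 5  → 5 < 20, loop
  ADD #2: R0 = 5 + 5 = 10  → 10 < 20, loop
  ADD #3: R0 = 10 + 5 = 15  → 15 < 20, loop
  ADD #4: R0 = 15 + 5 = 20  → 20 >= 20, exit
Total ADD instructions: 4

4


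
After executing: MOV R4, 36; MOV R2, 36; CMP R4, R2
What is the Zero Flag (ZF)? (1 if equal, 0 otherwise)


Register state trace:
  MOV R4, 36  → R4 = 36
  MOV R2, 36  → R2 = 36
  CMP R4, R2  → computes 36 - 36 = 0
  Result is zero, so values are equal
ZF = 1

1


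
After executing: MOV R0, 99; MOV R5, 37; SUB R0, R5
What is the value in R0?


Register state trace:
  MOV R0, 99  → R0 = 99
  MOV R5, 37  → R5 = 37
  SUB R0, R5  → R0 = 99 - 37 = 62
Final: R0 = 62

62


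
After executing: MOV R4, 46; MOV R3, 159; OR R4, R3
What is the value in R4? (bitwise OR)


Register state trace:
  MOV R4, 46  → R4 = 46 (0b00101110)
  MOV R3, 159  → R3 = 159 (0b10011111)
  OR R4, R3   → R4 = 46 OR 159 = 191 (0b10111111)
Final: R4 = 191

191


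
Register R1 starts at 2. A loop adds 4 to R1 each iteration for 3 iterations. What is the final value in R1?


Starting value: R1 = 2
  Iter 1: R1 = 2 + 4 = 6
  Iter 2: R1 = 6 + 4 = 10
  Iter 3: R1 = 10 + 4 = 14
Final: R1 = 14

14


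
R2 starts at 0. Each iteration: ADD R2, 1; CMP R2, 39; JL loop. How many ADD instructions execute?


Loop trace (R2 starts at 0, target 39, step 1):
  ADD #1: R2 = 0 + 1 = 1  → 1 < 39, loop
  ADD #2: R2 = 1 + 1 = 2  → 2 < 39, loop
  ADD #3: R2 = 2 + 1 = 3  → 3 < 39, loop
  ADD #4: R2 = 3 + 1 = 4  → 4 < 39, loop
  ADD #5: R2 = 4 + 1 = 5  → 5 < 39, loop
  ADD #6: R2 = 5 + 1 = 6  → 6 < 39, loop
  ADD #7: R2 = 6 + 1 = 7  → 7 < 39, loop
  ADD #8: R2 = 7 + 1 = 8  → 8 < 39, loop
  ADD #9: R2 = 8 + 1 = 9  → 9 < 39, loop
  ADD #10: R2 = 9 + 1 = 10  → 10 < 39, loop
  ADD #11: R2 = 10 + 1 = 11  → 11 < 39, loop
  ADD #12: R2 = 11 + 1 = 12  → 12 < 39, loop
  ADD #13: R2 = 12 + 1 = 13  → 13 < 39, loop
  ADD #14: R2 = 13 + 1 = 14  → 14 < 39, loop
  ADD #15: R2 = 14 + 1 = 15  → 15 < 39, loop
  ADD #16: R2 = 15 + 1 = 16  → 16 < 39, loop
  ADD #17: R2 = 16 + 1 = 17  → 17 < 39, loop
  ADD #18: R2 = 17 + 1 = 18  → 18 < 39, loop
  ADD #19: R2 = 18 + 1 = 19  → 19 < 39, loop
  ADD #20: R2 = 19 + 1 = 20  → 20 < 39, loop
  ADD #21: R2 = 20 + 1 = 21  → 21 < 39, loop
  ADD #22: R2 = 21 + 1 = 22  → 22 < 39, loop
  ADD #23: R2 = 22 + 1 = 23  → 23 < 39, loop
  ADD #24: R2 = 23 + 1 = 24  → 24 < 39, loop
  ADD #25: R2 = 24 + 1 = 25  → 25 < 39, loop
  ADD #26: R2 = 25 + 1 = 26  → 26 < 39, loop
  ADD #27: R2 = 26 + 1 = 27  → 27 < 39, loop
  ADD #28: R2 = 27 + 1 = 28  → 28 < 39, loop
  ADD #29: R2 = 28 + 1 = 29  → 29 < 39, loop
  ADD #30: R2 = 29 + 1 = 30  → 30 < 39, loop
  ADD #31: R2 = 30 + 1 = 31  → 31 < 39, loop
  ADD #32: R2 = 31 + 1 = 32  → 32 < 39, loop
  ADD #33: R2 = 32 + 1 = 33  → 33 < 39, loop
  ADD #34: R2 = 33 + 1 = 34  → 34 < 39, loop
  ADD #35: R2 = 34 + 1 = 35  → 35 < 39, loop
  ADD #36: R2 = 35 + 1 = 36  → 36 < 39, loop
  ADD #37: R2 = 36 + 1 = 37  → 37 < 39, loop
  ADD #38: R2 = 37 + 1 = 38  → 38 < 39, loop
  ADD #39: R2 = 38 + 1 = 39  → 39 >= 39, exit
Total ADD instructions: 39

39


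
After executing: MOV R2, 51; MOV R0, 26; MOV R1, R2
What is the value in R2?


Register state trace:
  MOV R2, 51  → R2 = 51
  MOV R0, 26  → R0 = 26
  MOV R1, R2  → R1 = 51
Final: R2 = 51

51


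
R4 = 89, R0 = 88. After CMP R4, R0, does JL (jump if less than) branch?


Trace:
  R4 = 89, R0 = 88
  CMP R4, R0  → compares 89 vs 88
  JL checks: is 89 less than 88?
  89 > 88, so condition is false
Branch taken: No

No


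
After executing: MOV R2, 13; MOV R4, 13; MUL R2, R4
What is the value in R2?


Register state trace:
  MOV R2, 13  → R2 = 13
  MOV R4, 13  → R4 = 13
  MUL R2, R4  → R2 = 13 * 13 = 169
Final: R2 = 169

169


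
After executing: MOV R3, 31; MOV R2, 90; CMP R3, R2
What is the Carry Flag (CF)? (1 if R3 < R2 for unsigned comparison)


Register state trace:
  MOV R3, 31  → R3 = 31
  MOV R2, 90  → R2 = 90
  CMP R3, R2  → unsigned 31 - 90: borrow occurs
  31 < 90, so CF = 1
CF = 1

1


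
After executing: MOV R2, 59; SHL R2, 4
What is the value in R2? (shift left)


Register state trace:
  MOV R2, 59  → R2 = 59
  SHL R2, 4  → R2 = 59 << 4 = 59 * 2^4 = 944
Final: R2 = 944

944


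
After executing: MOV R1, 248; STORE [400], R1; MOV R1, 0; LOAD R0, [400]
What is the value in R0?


Register and memory trace:
  MOV R1, 248  → R1 = 248
  STORE [400], R1  → mem[400] = 248
  MOV R1, 0  → R1 = 0
  LOAD R0, [400]  → R0 = mem[400] = 248
Final: R0 = 248

248


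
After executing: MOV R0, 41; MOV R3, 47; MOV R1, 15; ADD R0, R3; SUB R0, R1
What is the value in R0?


Register state trace:
  MOV R0, 41  → R0 = 41
  MOV R3, 47  → R3 = 47
  MOV R1, 15  → R1 = 15
  ADD R0, R3  → R0 = 41 + 47 = 88
  SUB R0, R1  → R0 = 88 - 15 = 73
Final: R0 = 73

73


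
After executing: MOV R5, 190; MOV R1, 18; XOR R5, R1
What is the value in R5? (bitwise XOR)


Register state trace:
  MOV R5, 190  → R5 = 190 (0b10111110)
  MOV R1, 18  → R1 = 18 (0b00010010)
  XOR R5, R1  → R5 = 190 XOR 18 = 172 (0b10101100)
Final: R5 = 172

172


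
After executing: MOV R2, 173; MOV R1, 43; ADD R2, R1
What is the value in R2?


Register state trace:
  MOV R2, 173  → R2 = 173
  MOV R1, 43  → R1 = 43
  ADD R2, R1  → R2 = 173 + 43 = 216
Final: R2 = 216

216


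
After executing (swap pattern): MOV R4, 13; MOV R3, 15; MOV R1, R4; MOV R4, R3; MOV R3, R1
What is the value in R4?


Register state trace (swap pattern):
  MOV R4, 13  → R4 = 13
  MOV R3, 15  → R3 = 15
  MOV R1, R4  → R1 = 13  (save R4)
  MOV R4, R3  → R4 = 15  (R4 gets R3's value)
  MOV R3, R1  → R3 = 13  (R3 gets saved value)
Final: R4 = 15

15


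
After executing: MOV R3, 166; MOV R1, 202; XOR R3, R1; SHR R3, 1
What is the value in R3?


Register state trace:
  MOV R3, 166  → R3 = 166 (0b10100110)
  MOV R1, 202  → R1 = 202 (0b11001010)
  XOR R3, R1  → R3 = 166 XOR 202 = 108 (0b01101100)
  SHR R3, 1  → R3 = 108 >> 1 = 54
Final: R3 = 54

54


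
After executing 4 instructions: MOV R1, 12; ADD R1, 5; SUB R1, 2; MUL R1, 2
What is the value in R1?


Register state trace:
  MOV R1, 12  → R1 = 12
  ADD R1, 5  → R1 = 12 + 5 = 17
  SUB R1, 2  → R1 = 17 - 2 = 15
  MUL R1, 2  → R1 = 15 * 2 = 30
Final: R1 = 30

30


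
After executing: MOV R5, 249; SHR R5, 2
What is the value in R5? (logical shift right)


Register state trace:
  MOV R5, 249  → R5 = 249
  SHR R5, 2  → R5 = 249 >> 2 = 249 // 2^2 = 62
Final: R5 = 62

62


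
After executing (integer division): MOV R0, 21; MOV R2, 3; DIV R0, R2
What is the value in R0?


Register state trace:
  MOV R0, 21  → R0 = 21
  MOV R2, 3  → R2 = 3
  DIV R0, R2  → R0 = 21 // 3 = 7
Final: R0 = 7

7


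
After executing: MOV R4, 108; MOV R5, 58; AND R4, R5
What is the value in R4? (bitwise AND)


Register state trace:
  MOV R4, 108  → R4 = 108 (0b01101100)
  MOV R5, 58  → R5 = 58 (0b00111010)
  AND R4, R5  → R4 = 108 AND 58 = 40 (0b00101000)
Final: R4 = 40

40


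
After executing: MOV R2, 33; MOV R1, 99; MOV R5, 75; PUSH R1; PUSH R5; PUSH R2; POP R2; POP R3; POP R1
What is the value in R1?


Stack trace (top is rightmost):
  MOV R2, 33  → R2 = 33
  MOV R1, 99  → R1 = 99
  MOV R5, 75  → R5 = 75
  PUSH R1  → stack: [99]
  PUSH R5  → stack: [99, 75]
  PUSH R2  → stack: [99, 75, 33]
  POP R2  → R2 = 33, stack: [99, 75]
  POP R3  → R3 = 75, stack: [99]
  POP R1  → R1 = 99, stack: []
Final: R1 = 99

99


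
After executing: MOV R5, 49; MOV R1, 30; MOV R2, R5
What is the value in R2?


Register state trace:
  MOV R5, 49  → R5 = 49
  MOV R1, 30  → R1 = 30
  MOV R2, R5  → R2 = 49
Final: R2 = 49

49


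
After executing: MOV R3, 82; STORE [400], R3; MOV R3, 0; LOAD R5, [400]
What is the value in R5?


Register and memory trace:
  MOV R3, 82  → R3 = 82
  STORE [400], R3  → mem[400] = 82
  MOV R3, 0  → R3 = 0
  LOAD R5, [400]  → R5 = mem[400] = 82
Final: R5 = 82

82


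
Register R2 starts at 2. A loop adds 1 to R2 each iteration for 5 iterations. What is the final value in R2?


Starting value: R2 = 2
  Iter 1: R2 = 2 + 1 = 3
  Iter 2: R2 = 3 + 1 = 4
  Iter 3: R2 = 4 + 1 = 5
  Iter 4: R2 = 5 + 1 = 6
  Iter 5: R2 = 6 + 1 = 7
Final: R2 = 7

7


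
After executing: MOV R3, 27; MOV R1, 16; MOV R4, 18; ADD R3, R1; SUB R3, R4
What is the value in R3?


Register state trace:
  MOV R3, 27  → R3 = 27
  MOV R1, 16  → R1 = 16
  MOV R4, 18  → R4 = 18
  ADD R3, R1  → R3 = 27 + 16 = 43
  SUB R3, R4  → R3 = 43 - 18 = 25
Final: R3 = 25

25


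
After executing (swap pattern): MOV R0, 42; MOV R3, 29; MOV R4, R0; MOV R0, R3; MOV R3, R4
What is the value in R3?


Register state trace (swap pattern):
  MOV R0, 42  → R0 = 42
  MOV R3, 29  → R3 = 29
  MOV R4, R0  → R4 = 42  (save R0)
  MOV R0, R3  → R0 = 29  (R0 gets R3's value)
  MOV R3, R4  → R3 = 42  (R3 gets saved value)
Final: R3 = 42

42


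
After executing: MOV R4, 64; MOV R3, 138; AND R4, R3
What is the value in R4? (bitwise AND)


Register state trace:
  MOV R4, 64  → R4 = 64 (0b01000000)
  MOV R3, 138  → R3 = 138 (0b10001010)
  AND R4, R3  → R4 = 64 AND 138 = 0 (0b00000000)
Final: R4 = 0

0


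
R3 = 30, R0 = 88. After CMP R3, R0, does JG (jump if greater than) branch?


Trace:
  R3 = 30, R0 = 88
  CMP R3, R0  → compares 30 vs 88
  JG checks: is 30 greater than 88?
  30 < 88, so condition is false
Branch taken: No

No


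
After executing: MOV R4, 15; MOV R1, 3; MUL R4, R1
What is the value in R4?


Register state trace:
  MOV R4, 15  → R4 = 15
  MOV R1, 3  → R1 = 3
  MUL R4, R1  → R4 = 15 * 3 = 45
Final: R4 = 45

45


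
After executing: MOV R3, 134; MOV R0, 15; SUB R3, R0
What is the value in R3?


Register state trace:
  MOV R3, 134  → R3 = 134
  MOV R0, 15  → R0 = 15
  SUB R3, R0  → R3 = 134 - 15 = 119
Final: R3 = 119

119


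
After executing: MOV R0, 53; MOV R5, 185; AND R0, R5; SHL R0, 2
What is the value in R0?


Register state trace:
  MOV R0, 53  → R0 = 53 (0b00110101)
  MOV R5, 185  → R5 = 185 (0b10111001)
  AND R0, R5  → R0 = 53 AND 185 = 49 (0b00110001)
  SHL R0, 2  → R0 = 49 << 2 = 196
Final: R0 = 196

196


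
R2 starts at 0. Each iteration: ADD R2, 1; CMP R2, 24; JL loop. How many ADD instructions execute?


Loop trace (R2 starts at 0, target 24, step 1):
  ADD #1: R2 = 0 + 1 = 1  → 1 < 24, loop
  ADD #2: R2 = 1 + 1 = 2  → 2 < 24, loop
  ADD #3: R2 = 2 + 1 = 3  → 3 < 24, loop
  ADD #4: R2 = 3 + 1 = 4  → 4 < 24, loop
  ADD #5: R2 = 4 + 1 = 5  → 5 < 24, loop
  ADD #6: R2 = 5 + 1 = 6  → 6 < 24, loop
  ADD #7: R2 = 6 + 1 = 7  → 7 < 24, loop
  ADD #8: R2 = 7 + 1 = 8  → 8 < 24, loop
  ADD #9: R2 = 8 + 1 = 9  → 9 < 24, loop
  ADD #10: R2 = 9 + 1 = 10  → 10 < 24, loop
  ADD #11: R2 = 10 + 1 = 11  → 11 < 24, loop
  ADD #12: R2 = 11 + 1 = 12  → 12 < 24, loop
  ADD #13: R2 = 12 + 1 = 13  → 13 < 24, loop
  ADD #14: R2 = 13 + 1 = 14  → 14 < 24, loop
  ADD #15: R2 = 14 + 1 = 15  → 15 < 24, loop
  ADD #16: R2 = 15 + 1 = 16  → 16 < 24, loop
  ADD #17: R2 = 16 + 1 = 17  → 17 < 24, loop
  ADD #18: R2 = 17 + 1 = 18  → 18 < 24, loop
  ADD #19: R2 = 18 + 1 = 19  → 19 < 24, loop
  ADD #20: R2 = 19 + 1 = 20  → 20 < 24, loop
  ADD #21: R2 = 20 + 1 = 21  → 21 < 24, loop
  ADD #22: R2 = 21 + 1 = 22  → 22 < 24, loop
  ADD #23: R2 = 22 + 1 = 23  → 23 < 24, loop
  ADD #24: R2 = 23 + 1 = 24  → 24 >= 24, exit
Total ADD instructions: 24

24


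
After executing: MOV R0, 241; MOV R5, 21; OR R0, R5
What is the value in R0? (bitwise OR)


Register state trace:
  MOV R0, 241  → R0 = 241 (0b11110001)
  MOV R5, 21  → R5 = 21 (0b00010101)
  OR R0, R5   → R0 = 241 OR 21 = 245 (0b11110101)
Final: R0 = 245

245


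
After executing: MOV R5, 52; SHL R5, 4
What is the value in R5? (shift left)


Register state trace:
  MOV R5, 52  → R5 = 52
  SHL R5, 4  → R5 = 52 << 4 = 52 * 2^4 = 832
Final: R5 = 832

832


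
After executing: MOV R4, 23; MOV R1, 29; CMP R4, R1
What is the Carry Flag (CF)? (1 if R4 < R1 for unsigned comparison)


Register state trace:
  MOV R4, 23  → R4 = 23
  MOV R1, 29  → R1 = 29
  CMP R4, R1  → unsigned 23 - 29: borrow occurs
  23 < 29, so CF = 1
CF = 1

1


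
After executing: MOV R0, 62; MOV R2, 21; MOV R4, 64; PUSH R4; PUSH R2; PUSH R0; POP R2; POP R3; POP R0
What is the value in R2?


Stack trace (top is rightmost):
  MOV R0, 62  → R0 = 62
  MOV R2, 21  → R2 = 21
  MOV R4, 64  → R4 = 64
  PUSH R4  → stack: [64]
  PUSH R2  → stack: [64, 21]
  PUSH R0  → stack: [64, 21, 62]
  POP R2  → R2 = 62, stack: [64, 21]
  POP R3  → R3 = 21, stack: [64]
  POP R0  → R0 = 64, stack: []
Final: R2 = 62

62


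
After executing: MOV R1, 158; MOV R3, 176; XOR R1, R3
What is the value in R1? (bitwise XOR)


Register state trace:
  MOV R1, 158  → R1 = 158 (0b10011110)
  MOV R3, 176  → R3 = 176 (0b10110000)
  XOR R1, R3  → R1 = 158 XOR 176 = 46 (0b00101110)
Final: R1 = 46

46


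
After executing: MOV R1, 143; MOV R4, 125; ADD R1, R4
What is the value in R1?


Register state trace:
  MOV R1, 143  → R1 = 143
  MOV R4, 125  → R4 = 125
  ADD R1, R4  → R1 = 143 + 125 = 268
Final: R1 = 268

268


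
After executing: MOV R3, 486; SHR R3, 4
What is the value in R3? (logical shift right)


Register state trace:
  MOV R3, 486  → R3 = 486
  SHR R3, 4  → R3 = 486 >> 4 = 486 // 2^4 = 30
Final: R3 = 30

30


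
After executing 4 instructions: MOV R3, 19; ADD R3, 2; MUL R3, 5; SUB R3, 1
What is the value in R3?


Register state trace:
  MOV R3, 19  → R3 = 19
  ADD R3, 2  → R3 = 19 + 2 = 21
  MUL R3, 5  → R3 = 21 * 5 = 105
  SUB R3, 1  → R3 = 105 - 1 = 104
Final: R3 = 104

104


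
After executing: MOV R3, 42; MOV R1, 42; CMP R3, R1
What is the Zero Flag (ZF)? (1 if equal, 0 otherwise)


Register state trace:
  MOV R3, 42  → R3 = 42
  MOV R1, 42  → R1 = 42
  CMP R3, R1  → computes 42 - 42 = 0
  Result is zero, so values are equal
ZF = 1

1


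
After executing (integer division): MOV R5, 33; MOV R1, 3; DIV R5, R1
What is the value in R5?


Register state trace:
  MOV R5, 33  → R5 = 33
  MOV R1, 3  → R1 = 3
  DIV R5, R1  → R5 = 33 // 3 = 11
Final: R5 = 11

11


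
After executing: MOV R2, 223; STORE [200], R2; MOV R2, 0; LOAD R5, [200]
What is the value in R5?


Register and memory trace:
  MOV R2, 223  → R2 = 223
  STORE [200], R2  → mem[200] = 223
  MOV R2, 0  → R2 = 0
  LOAD R5, [200]  → R5 = mem[200] = 223
Final: R5 = 223

223


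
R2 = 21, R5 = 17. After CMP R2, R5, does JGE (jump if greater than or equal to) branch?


Trace:
  R2 = 21, R5 = 17
  CMP R2, R5  → compares 21 vs 17
  JGE checks: is 21 greater than or equal to 17?
  21 > 17, so condition is true
Branch taken: Yes

Yes


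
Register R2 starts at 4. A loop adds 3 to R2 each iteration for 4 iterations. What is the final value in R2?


Starting value: R2 = 4
  Iter 1: R2 = 4 + 3 = 7
  Iter 2: R2 = 7 + 3 = 10
  Iter 3: R2 = 10 + 3 = 13
  Iter 4: R2 = 13 + 3 = 16
Final: R2 = 16

16


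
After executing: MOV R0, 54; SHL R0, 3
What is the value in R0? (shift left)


Register state trace:
  MOV R0, 54  → R0 = 54
  SHL R0, 3  → R0 = 54 << 3 = 54 * 2^3 = 432
Final: R0 = 432

432


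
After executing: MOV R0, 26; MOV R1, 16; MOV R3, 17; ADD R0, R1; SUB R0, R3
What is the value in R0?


Register state trace:
  MOV R0, 26  → R0 = 26
  MOV R1, 16  → R1 = 16
  MOV R3, 17  → R3 = 17
  ADD R0, R1  → R0 = 26 + 16 = 42
  SUB R0, R3  → R0 = 42 - 17 = 25
Final: R0 = 25

25


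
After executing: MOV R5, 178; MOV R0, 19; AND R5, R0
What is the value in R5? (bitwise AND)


Register state trace:
  MOV R5, 178  → R5 = 178 (0b10110010)
  MOV R0, 19  → R0 = 19 (0b00010011)
  AND R5, R0  → R5 = 178 AND 19 = 18 (0b00010010)
Final: R5 = 18

18


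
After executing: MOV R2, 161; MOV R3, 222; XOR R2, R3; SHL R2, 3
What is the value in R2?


Register state trace:
  MOV R2, 161  → R2 = 161 (0b10100001)
  MOV R3, 222  → R3 = 222 (0b11011110)
  XOR R2, R3  → R2 = 161 XOR 222 = 127 (0b01111111)
  SHL R2, 3  → R2 = 127 << 3 = 1016
Final: R2 = 1016

1016


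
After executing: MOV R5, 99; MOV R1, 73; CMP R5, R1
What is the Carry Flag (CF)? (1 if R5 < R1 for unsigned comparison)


Register state trace:
  MOV R5, 99  → R5 = 99
  MOV R1, 73  → R1 = 73
  CMP R5, R1  → unsigned 99 - 73: no borrow
  99 >= 73, so CF = 0
CF = 0

0


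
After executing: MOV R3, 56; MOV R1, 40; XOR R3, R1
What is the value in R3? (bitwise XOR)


Register state trace:
  MOV R3, 56  → R3 = 56 (0b00111000)
  MOV R1, 40  → R1 = 40 (0b00101000)
  XOR R3, R1  → R3 = 56 XOR 40 = 16 (0b00010000)
Final: R3 = 16

16


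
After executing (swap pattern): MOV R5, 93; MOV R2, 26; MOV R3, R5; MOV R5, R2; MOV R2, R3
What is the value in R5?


Register state trace (swap pattern):
  MOV R5, 93  → R5 = 93
  MOV R2, 26  → R2 = 26
  MOV R3, R5  → R3 = 93  (save R5)
  MOV R5, R2  → R5 = 26  (R5 gets R2's value)
  MOV R2, R3  → R2 = 93  (R2 gets saved value)
Final: R5 = 26

26


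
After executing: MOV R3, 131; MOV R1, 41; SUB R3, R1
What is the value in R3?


Register state trace:
  MOV R3, 131  → R3 = 131
  MOV R1, 41  → R1 = 41
  SUB R3, R1  → R3 = 131 - 41 = 90
Final: R3 = 90

90


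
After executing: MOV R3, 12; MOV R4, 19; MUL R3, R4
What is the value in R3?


Register state trace:
  MOV R3, 12  → R3 = 12
  MOV R4, 19  → R4 = 19
  MUL R3, R4  → R3 = 12 * 19 = 228
Final: R3 = 228

228


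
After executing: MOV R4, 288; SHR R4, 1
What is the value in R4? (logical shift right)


Register state trace:
  MOV R4, 288  → R4 = 288
  SHR R4, 1  → R4 = 288 >> 1 = 288 // 2^1 = 144
Final: R4 = 144

144


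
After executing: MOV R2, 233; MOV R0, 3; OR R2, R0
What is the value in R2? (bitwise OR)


Register state trace:
  MOV R2, 233  → R2 = 233 (0b11101001)
  MOV R0, 3  → R0 = 3 (0b00000011)
  OR R2, R0   → R2 = 233 OR 3 = 235 (0b11101011)
Final: R2 = 235

235


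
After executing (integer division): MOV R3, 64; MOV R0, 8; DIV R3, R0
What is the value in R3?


Register state trace:
  MOV R3, 64  → R3 = 64
  MOV R0, 8  → R0 = 8
  DIV R3, R0  → R3 = 64 // 8 = 8
Final: R3 = 8

8


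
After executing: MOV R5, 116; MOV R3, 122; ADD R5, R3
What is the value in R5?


Register state trace:
  MOV R5, 116  → R5 = 116
  MOV R3, 122  → R3 = 122
  ADD R5, R3  → R5 = 116 + 122 = 238
Final: R5 = 238

238


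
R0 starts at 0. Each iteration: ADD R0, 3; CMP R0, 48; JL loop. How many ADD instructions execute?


Loop trace (R0 starts at 0, target 48, step 3):
  ADD #1: R0 = 0 + 3 = 3  → 3 < 48, loop
  ADD #2: R0 = 3 + 3 = 6  → 6 < 48, loop
  ADD #3: R0 = 6 + 3 = 9  → 9 < 48, loop
  ADD #4: R0 = 9 + 3 = 12  → 12 < 48, loop
  ADD #5: R0 = 12 + 3 = 15  → 15 < 48, loop
  ADD #6: R0 = 15 + 3 = 18  → 18 < 48, loop
  ADD #7: R0 = 18 + 3 = 21  → 21 < 48, loop
  ADD #8: R0 = 21 + 3 = 24  → 24 < 48, loop
  ADD #9: R0 = 24 + 3 = 27  → 27 < 48, loop
  ADD #10: R0 = 27 + 3 = 30  → 30 < 48, loop
  ADD #11: R0 = 30 + 3 = 33  → 33 < 48, loop
  ADD #12: R0 = 33 + 3 = 36  → 36 < 48, loop
  ADD #13: R0 = 36 + 3 = 39  → 39 < 48, loop
  ADD #14: R0 = 39 + 3 = 42  → 42 < 48, loop
  ADD #15: R0 = 42 + 3 = 45  → 45 < 48, loop
  ADD #16: R0 = 45 + 3 = 48  → 48 >= 48, exit
Total ADD instructions: 16

16


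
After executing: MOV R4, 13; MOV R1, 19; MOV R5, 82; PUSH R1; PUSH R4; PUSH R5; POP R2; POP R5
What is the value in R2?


Stack trace (top is rightmost):
  MOV R4, 13  → R4 = 13
  MOV R1, 19  → R1 = 19
  MOV R5, 82  → R5 = 82
  PUSH R1  → stack: [19]
  PUSH R4  → stack: [19, 13]
  PUSH R5  → stack: [19, 13, 82]
  POP R2  → R2 = 82, stack: [19, 13]
  POP R5  → R5 = 13, stack: [19]
Final: R2 = 82

82


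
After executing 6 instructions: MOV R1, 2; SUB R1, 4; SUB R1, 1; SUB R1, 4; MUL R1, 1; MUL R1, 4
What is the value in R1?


Register state trace:
  MOV R1, 2  → R1 = 2
  SUB R1, 4  → R1 = 2 - 4 = -2
  SUB R1, 1  → R1 = -2 - 1 = -3
  SUB R1, 4  → R1 = -3 - 4 = -7
  MUL R1, 1  → R1 = -7 * 1 = -7
  MUL R1, 4  → R1 = -7 * 4 = -28
Final: R1 = -28

-28


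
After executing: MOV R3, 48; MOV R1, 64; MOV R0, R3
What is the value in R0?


Register state trace:
  MOV R3, 48  → R3 = 48
  MOV R1, 64  → R1 = 64
  MOV R0, R3  → R0 = 48
Final: R0 = 48

48


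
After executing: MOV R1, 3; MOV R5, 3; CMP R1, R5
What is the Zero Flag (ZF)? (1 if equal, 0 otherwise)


Register state trace:
  MOV R1, 3  → R1 = 3
  MOV R5, 3  → R5 = 3
  CMP R1, R5  → computes 3 - 3 = 0
  Result is zero, so values are equal
ZF = 1

1


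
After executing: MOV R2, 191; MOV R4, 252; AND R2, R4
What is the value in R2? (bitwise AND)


Register state trace:
  MOV R2, 191  → R2 = 191 (0b10111111)
  MOV R4, 252  → R4 = 252 (0b11111100)
  AND R2, R4  → R2 = 191 AND 252 = 188 (0b10111100)
Final: R2 = 188

188


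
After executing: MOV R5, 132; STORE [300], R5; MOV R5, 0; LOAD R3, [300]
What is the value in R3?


Register and memory trace:
  MOV R5, 132  → R5 = 132
  STORE [300], R5  → mem[300] = 132
  MOV R5, 0  → R5 = 0
  LOAD R3, [300]  → R3 = mem[300] = 132
Final: R3 = 132

132


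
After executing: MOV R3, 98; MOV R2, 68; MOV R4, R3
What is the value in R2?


Register state trace:
  MOV R3, 98  → R3 = 98
  MOV R2, 68  → R2 = 68
  MOV R4, R3  → R4 = 98
Final: R2 = 68

68


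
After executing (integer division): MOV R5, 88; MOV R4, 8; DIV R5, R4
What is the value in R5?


Register state trace:
  MOV R5, 88  → R5 = 88
  MOV R4, 8  → R4 = 8
  DIV R5, R4  → R5 = 88 // 8 = 11
Final: R5 = 11

11


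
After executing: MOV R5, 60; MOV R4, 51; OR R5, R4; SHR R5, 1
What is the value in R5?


Register state trace:
  MOV R5, 60  → R5 = 60 (0b00111100)
  MOV R4, 51  → R4 = 51 (0b00110011)
  OR R5, R4  → R5 = 60 OR 51 = 63 (0b00111111)
  SHR R5, 1  → R5 = 63 >> 1 = 31
Final: R5 = 31

31


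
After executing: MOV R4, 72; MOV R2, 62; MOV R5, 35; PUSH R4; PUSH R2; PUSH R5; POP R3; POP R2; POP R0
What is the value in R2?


Stack trace (top is rightmost):
  MOV R4, 72  → R4 = 72
  MOV R2, 62  → R2 = 62
  MOV R5, 35  → R5 = 35
  PUSH R4  → stack: [72]
  PUSH R2  → stack: [72, 62]
  PUSH R5  → stack: [72, 62, 35]
  POP R3  → R3 = 35, stack: [72, 62]
  POP R2  → R2 = 62, stack: [72]
  POP R0  → R0 = 72, stack: []
Final: R2 = 62

62


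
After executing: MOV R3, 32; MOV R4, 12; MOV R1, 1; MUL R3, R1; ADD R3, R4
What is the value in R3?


Register state trace:
  MOV R3, 32  → R3 = 32
  MOV R4, 12  → R4 = 12
  MOV R1, 1  → R1 = 1
  MUL R3, R1  → R3 = 32 * 1 = 32
  ADD R3, R4  → R3 = 32 + 12 = 44
Final: R3 = 44

44


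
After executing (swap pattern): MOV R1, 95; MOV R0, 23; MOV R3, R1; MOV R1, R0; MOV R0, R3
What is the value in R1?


Register state trace (swap pattern):
  MOV R1, 95  → R1 = 95
  MOV R0, 23  → R0 = 23
  MOV R3, R1  → R3 = 95  (save R1)
  MOV R1, R0  → R1 = 23  (R1 gets R0's value)
  MOV R0, R3  → R0 = 95  (R0 gets saved value)
Final: R1 = 23

23


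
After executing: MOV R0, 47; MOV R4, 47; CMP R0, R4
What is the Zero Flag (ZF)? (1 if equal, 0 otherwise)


Register state trace:
  MOV R0, 47  → R0 = 47
  MOV R4, 47  → R4 = 47
  CMP R0, R4  → computes 47 - 47 = 0
  Result is zero, so values are equal
ZF = 1

1


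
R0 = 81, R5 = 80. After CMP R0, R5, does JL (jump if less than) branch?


Trace:
  R0 = 81, R5 = 80
  CMP R0, R5  → compares 81 vs 80
  JL checks: is 81 less than 80?
  81 > 80, so condition is false
Branch taken: No

No


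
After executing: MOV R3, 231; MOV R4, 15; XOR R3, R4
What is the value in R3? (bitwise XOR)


Register state trace:
  MOV R3, 231  → R3 = 231 (0b11100111)
  MOV R4, 15  → R4 = 15 (0b00001111)
  XOR R3, R4  → R3 = 231 XOR 15 = 232 (0b11101000)
Final: R3 = 232

232


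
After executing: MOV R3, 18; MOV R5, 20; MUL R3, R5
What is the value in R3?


Register state trace:
  MOV R3, 18  → R3 = 18
  MOV R5, 20  → R5 = 20
  MUL R3, R5  → R3 = 18 * 20 = 360
Final: R3 = 360

360


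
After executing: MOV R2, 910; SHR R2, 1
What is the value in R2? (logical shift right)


Register state trace:
  MOV R2, 910  → R2 = 910
  SHR R2, 1  → R2 = 910 >> 1 = 910 // 2^1 = 455
Final: R2 = 455

455


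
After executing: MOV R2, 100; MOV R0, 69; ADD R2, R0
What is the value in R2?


Register state trace:
  MOV R2, 100  → R2 = 100
  MOV R0, 69  → R0 = 69
  ADD R2, R0  → R2 = 100 + 69 = 169
Final: R2 = 169

169


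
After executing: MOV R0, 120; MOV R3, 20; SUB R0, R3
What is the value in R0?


Register state trace:
  MOV R0, 120  → R0 = 120
  MOV R3, 20  → R3 = 20
  SUB R0, R3  → R0 = 120 - 20 = 100
Final: R0 = 100

100


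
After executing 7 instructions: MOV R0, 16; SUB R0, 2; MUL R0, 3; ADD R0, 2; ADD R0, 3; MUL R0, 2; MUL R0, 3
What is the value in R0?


Register state trace:
  MOV R0, 16  → R0 = 16
  SUB R0, 2  → R0 = 16 - 2 = 14
  MUL R0, 3  → R0 = 14 * 3 = 42
  ADD R0, 2  → R0 = 42 + 2 = 44
  ADD R0, 3  → R0 = 44 + 3 = 47
  MUL R0, 2  → R0 = 47 * 2 = 94
  MUL R0, 3  → R0 = 94 * 3 = 282
Final: R0 = 282

282


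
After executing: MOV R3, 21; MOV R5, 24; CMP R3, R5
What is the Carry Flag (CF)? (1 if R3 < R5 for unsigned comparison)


Register state trace:
  MOV R3, 21  → R3 = 21
  MOV R5, 24  → R5 = 24
  CMP R3, R5  → unsigned 21 - 24: borrow occurs
  21 < 24, so CF = 1
CF = 1

1


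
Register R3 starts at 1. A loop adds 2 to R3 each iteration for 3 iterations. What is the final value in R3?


Starting value: R3 = 1
  Iter 1: R3 = 1 + 2 = 3
  Iter 2: R3 = 3 + 2 = 5
  Iter 3: R3 = 5 + 2 = 7
Final: R3 = 7

7


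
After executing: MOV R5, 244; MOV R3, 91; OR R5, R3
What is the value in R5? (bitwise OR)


Register state trace:
  MOV R5, 244  → R5 = 244 (0b11110100)
  MOV R3, 91  → R3 = 91 (0b01011011)
  OR R5, R3   → R5 = 244 OR 91 = 255 (0b11111111)
Final: R5 = 255

255


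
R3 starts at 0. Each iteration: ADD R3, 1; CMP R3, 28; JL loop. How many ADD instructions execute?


Loop trace (R3 starts at 0, target 28, step 1):
  ADD #1: R3 = 0 + 1 = 1  → 1 < 28, loop
  ADD #2: R3 = 1 + 1 = 2  → 2 < 28, loop
  ADD #3: R3 = 2 + 1 = 3  → 3 < 28, loop
  ADD #4: R3 = 3 + 1 = 4  → 4 < 28, loop
  ADD #5: R3 = 4 + 1 = 5  → 5 < 28, loop
  ADD #6: R3 = 5 + 1 = 6  → 6 < 28, loop
  ADD #7: R3 = 6 + 1 = 7  → 7 < 28, loop
  ADD #8: R3 = 7 + 1 = 8  → 8 < 28, loop
  ADD #9: R3 = 8 + 1 = 9  → 9 < 28, loop
  ADD #10: R3 = 9 + 1 = 10  → 10 < 28, loop
  ADD #11: R3 = 10 + 1 = 11  → 11 < 28, loop
  ADD #12: R3 = 11 + 1 = 12  → 12 < 28, loop
  ADD #13: R3 = 12 + 1 = 13  → 13 < 28, loop
  ADD #14: R3 = 13 + 1 = 14  → 14 < 28, loop
  ADD #15: R3 = 14 + 1 = 15  → 15 < 28, loop
  ADD #16: R3 = 15 + 1 = 16  → 16 < 28, loop
  ADD #17: R3 = 16 + 1 = 17  → 17 < 28, loop
  ADD #18: R3 = 17 + 1 = 18  → 18 < 28, loop
  ADD #19: R3 = 18 + 1 = 19  → 19 < 28, loop
  ADD #20: R3 = 19 + 1 = 20  → 20 < 28, loop
  ADD #21: R3 = 20 + 1 = 21  → 21 < 28, loop
  ADD #22: R3 = 21 + 1 = 22  → 22 < 28, loop
  ADD #23: R3 = 22 + 1 = 23  → 23 < 28, loop
  ADD #24: R3 = 23 + 1 = 24  → 24 < 28, loop
  ADD #25: R3 = 24 + 1 = 25  → 25 < 28, loop
  ADD #26: R3 = 25 + 1 = 26  → 26 < 28, loop
  ADD #27: R3 = 26 + 1 = 27  → 27 < 28, loop
  ADD #28: R3 = 27 + 1 = 28  → 28 >= 28, exit
Total ADD instructions: 28

28


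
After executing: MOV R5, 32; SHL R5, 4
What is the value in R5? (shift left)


Register state trace:
  MOV R5, 32  → R5 = 32
  SHL R5, 4  → R5 = 32 << 4 = 32 * 2^4 = 512
Final: R5 = 512

512


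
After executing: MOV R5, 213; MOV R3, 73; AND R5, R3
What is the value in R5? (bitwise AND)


Register state trace:
  MOV R5, 213  → R5 = 213 (0b11010101)
  MOV R3, 73  → R3 = 73 (0b01001001)
  AND R5, R3  → R5 = 213 AND 73 = 65 (0b01000001)
Final: R5 = 65

65


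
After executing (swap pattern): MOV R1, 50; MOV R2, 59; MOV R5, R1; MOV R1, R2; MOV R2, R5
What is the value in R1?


Register state trace (swap pattern):
  MOV R1, 50  → R1 = 50
  MOV R2, 59  → R2 = 59
  MOV R5, R1  → R5 = 50  (save R1)
  MOV R1, R2  → R1 = 59  (R1 gets R2's value)
  MOV R2, R5  → R2 = 50  (R2 gets saved value)
Final: R1 = 59

59


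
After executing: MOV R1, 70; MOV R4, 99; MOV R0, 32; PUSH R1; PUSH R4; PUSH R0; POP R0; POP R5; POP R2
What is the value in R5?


Stack trace (top is rightmost):
  MOV R1, 70  → R1 = 70
  MOV R4, 99  → R4 = 99
  MOV R0, 32  → R0 = 32
  PUSH R1  → stack: [70]
  PUSH R4  → stack: [70, 99]
  PUSH R0  → stack: [70, 99, 32]
  POP R0  → R0 = 32, stack: [70, 99]
  POP R5  → R5 = 99, stack: [70]
  POP R2  → R2 = 70, stack: []
Final: R5 = 99

99


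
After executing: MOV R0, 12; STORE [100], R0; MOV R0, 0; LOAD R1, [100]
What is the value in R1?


Register and memory trace:
  MOV R0, 12  → R0 = 12
  STORE [100], R0  → mem[100] = 12
  MOV R0, 0  → R0 = 0
  LOAD R1, [100]  → R1 = mem[100] = 12
Final: R1 = 12

12


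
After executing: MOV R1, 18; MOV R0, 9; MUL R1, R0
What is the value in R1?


Register state trace:
  MOV R1, 18  → R1 = 18
  MOV R0, 9  → R0 = 9
  MUL R1, R0  → R1 = 18 * 9 = 162
Final: R1 = 162

162


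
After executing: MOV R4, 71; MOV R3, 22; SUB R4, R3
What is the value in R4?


Register state trace:
  MOV R4, 71  → R4 = 71
  MOV R3, 22  → R3 = 22
  SUB R4, R3  → R4 = 71 - 22 = 49
Final: R4 = 49

49


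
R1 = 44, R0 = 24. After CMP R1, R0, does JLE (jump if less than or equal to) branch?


Trace:
  R1 = 44, R0 = 24
  CMP R1, R0  → compares 44 vs 24
  JLE checks: is 44 less than or equal to 24?
  44 > 24, so condition is false
Branch taken: No

No


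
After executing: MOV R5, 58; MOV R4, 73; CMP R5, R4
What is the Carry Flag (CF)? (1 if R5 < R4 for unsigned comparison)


Register state trace:
  MOV R5, 58  → R5 = 58
  MOV R4, 73  → R4 = 73
  CMP R5, R4  → unsigned 58 - 73: borrow occurs
  58 < 73, so CF = 1
CF = 1

1


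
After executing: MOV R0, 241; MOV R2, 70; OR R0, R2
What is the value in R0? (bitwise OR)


Register state trace:
  MOV R0, 241  → R0 = 241 (0b11110001)
  MOV R2, 70  → R2 = 70 (0b01000110)
  OR R0, R2   → R0 = 241 OR 70 = 247 (0b11110111)
Final: R0 = 247

247


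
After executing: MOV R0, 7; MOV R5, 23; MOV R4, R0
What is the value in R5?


Register state trace:
  MOV R0, 7  → R0 = 7
  MOV R5, 23  → R5 = 23
  MOV R4, R0  → R4 = 7
Final: R5 = 23

23


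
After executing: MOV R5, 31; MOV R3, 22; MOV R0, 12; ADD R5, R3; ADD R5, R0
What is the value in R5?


Register state trace:
  MOV R5, 31  → R5 = 31
  MOV R3, 22  → R3 = 22
  MOV R0, 12  → R0 = 12
  ADD R5, R3  → R5 = 31 + 22 = 53
  ADD R5, R0  → R5 = 53 + 12 = 65
Final: R5 = 65

65


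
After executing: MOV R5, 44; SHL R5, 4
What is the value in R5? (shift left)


Register state trace:
  MOV R5, 44  → R5 = 44
  SHL R5, 4  → R5 = 44 << 4 = 44 * 2^4 = 704
Final: R5 = 704

704


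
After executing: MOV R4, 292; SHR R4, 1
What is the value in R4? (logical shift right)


Register state trace:
  MOV R4, 292  → R4 = 292
  SHR R4, 1  → R4 = 292 >> 1 = 292 // 2^1 = 146
Final: R4 = 146

146


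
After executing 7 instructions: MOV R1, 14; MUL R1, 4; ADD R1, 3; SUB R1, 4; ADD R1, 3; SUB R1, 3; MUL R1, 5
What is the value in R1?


Register state trace:
  MOV R1, 14  → R1 = 14
  MUL R1, 4  → R1 = 14 * 4 = 56
  ADD R1, 3  → R1 = 56 + 3 = 59
  SUB R1, 4  → R1 = 59 - 4 = 55
  ADD R1, 3  → R1 = 55 + 3 = 58
  SUB R1, 3  → R1 = 58 - 3 = 55
  MUL R1, 5  → R1 = 55 * 5 = 275
Final: R1 = 275

275


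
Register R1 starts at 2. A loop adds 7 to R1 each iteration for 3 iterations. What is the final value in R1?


Starting value: R1 = 2
  Iter 1: R1 = 2 + 7 = 9
  Iter 2: R1 = 9 + 7 = 16
  Iter 3: R1 = 16 + 7 = 23
Final: R1 = 23

23


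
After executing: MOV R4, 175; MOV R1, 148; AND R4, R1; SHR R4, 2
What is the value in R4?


Register state trace:
  MOV R4, 175  → R4 = 175 (0b10101111)
  MOV R1, 148  → R1 = 148 (0b10010100)
  AND R4, R1  → R4 = 175 AND 148 = 132 (0b10000100)
  SHR R4, 2  → R4 = 132 >> 2 = 33
Final: R4 = 33

33


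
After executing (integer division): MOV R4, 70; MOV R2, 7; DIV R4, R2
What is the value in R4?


Register state trace:
  MOV R4, 70  → R4 = 70
  MOV R2, 7  → R2 = 7
  DIV R4, R2  → R4 = 70 // 7 = 10
Final: R4 = 10

10


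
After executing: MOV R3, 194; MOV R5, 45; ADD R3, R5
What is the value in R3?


Register state trace:
  MOV R3, 194  → R3 = 194
  MOV R5, 45  → R5 = 45
  ADD R3, R5  → R3 = 194 + 45 = 239
Final: R3 = 239

239


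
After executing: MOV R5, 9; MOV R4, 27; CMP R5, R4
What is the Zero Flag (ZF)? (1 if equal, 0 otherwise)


Register state trace:
  MOV R5, 9  → R5 = 9
  MOV R4, 27  → R4 = 27
  CMP R5, R4  → computes 9 - 27 = -18
  Result is nonzero, so values are not equal
ZF = 0

0


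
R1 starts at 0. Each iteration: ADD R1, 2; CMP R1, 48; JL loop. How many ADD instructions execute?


Loop trace (R1 starts at 0, target 48, step 2):
  ADD #1: R1 = 0 + 2 = 2  → 2 < 48, loop
  ADD #2: R1 = 2 + 2 = 4  → 4 < 48, loop
  ADD #3: R1 = 4 + 2 = 6  → 6 < 48, loop
  ADD #4: R1 = 6 + 2 = 8  → 8 < 48, loop
  ADD #5: R1 = 8 + 2 = 10  → 10 < 48, loop
  ADD #6: R1 = 10 + 2 = 12  → 12 < 48, loop
  ADD #7: R1 = 12 + 2 = 14  → 14 < 48, loop
  ADD #8: R1 = 14 + 2 = 16  → 16 < 48, loop
  ADD #9: R1 = 16 + 2 = 18  → 18 < 48, loop
  ADD #10: R1 = 18 + 2 = 20  → 20 < 48, loop
  ADD #11: R1 = 20 + 2 = 22  → 22 < 48, loop
  ADD #12: R1 = 22 + 2 = 24  → 24 < 48, loop
  ADD #13: R1 = 24 + 2 = 26  → 26 < 48, loop
  ADD #14: R1 = 26 + 2 = 28  → 28 < 48, loop
  ADD #15: R1 = 28 + 2 = 30  → 30 < 48, loop
  ADD #16: R1 = 30 + 2 = 32  → 32 < 48, loop
  ADD #17: R1 = 32 + 2 = 34  → 34 < 48, loop
  ADD #18: R1 = 34 + 2 = 36  → 36 < 48, loop
  ADD #19: R1 = 36 + 2 = 38  → 38 < 48, loop
  ADD #20: R1 = 38 + 2 = 40  → 40 < 48, loop
  ADD #21: R1 = 40 + 2 = 42  → 42 < 48, loop
  ADD #22: R1 = 42 + 2 = 44  → 44 < 48, loop
  ADD #23: R1 = 44 + 2 = 46  → 46 < 48, loop
  ADD #24: R1 = 46 + 2 = 48  → 48 >= 48, exit
Total ADD instructions: 24

24


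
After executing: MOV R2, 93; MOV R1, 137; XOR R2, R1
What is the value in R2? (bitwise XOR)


Register state trace:
  MOV R2, 93  → R2 = 93 (0b01011101)
  MOV R1, 137  → R1 = 137 (0b10001001)
  XOR R2, R1  → R2 = 93 XOR 137 = 212 (0b11010100)
Final: R2 = 212

212


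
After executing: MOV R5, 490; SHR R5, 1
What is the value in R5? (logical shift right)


Register state trace:
  MOV R5, 490  → R5 = 490
  SHR R5, 1  → R5 = 490 >> 1 = 490 // 2^1 = 245
Final: R5 = 245

245


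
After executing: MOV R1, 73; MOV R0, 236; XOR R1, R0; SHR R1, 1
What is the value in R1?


Register state trace:
  MOV R1, 73  → R1 = 73 (0b01001001)
  MOV R0, 236  → R0 = 236 (0b11101100)
  XOR R1, R0  → R1 = 73 XOR 236 = 165 (0b10100101)
  SHR R1, 1  → R1 = 165 >> 1 = 82
Final: R1 = 82

82
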